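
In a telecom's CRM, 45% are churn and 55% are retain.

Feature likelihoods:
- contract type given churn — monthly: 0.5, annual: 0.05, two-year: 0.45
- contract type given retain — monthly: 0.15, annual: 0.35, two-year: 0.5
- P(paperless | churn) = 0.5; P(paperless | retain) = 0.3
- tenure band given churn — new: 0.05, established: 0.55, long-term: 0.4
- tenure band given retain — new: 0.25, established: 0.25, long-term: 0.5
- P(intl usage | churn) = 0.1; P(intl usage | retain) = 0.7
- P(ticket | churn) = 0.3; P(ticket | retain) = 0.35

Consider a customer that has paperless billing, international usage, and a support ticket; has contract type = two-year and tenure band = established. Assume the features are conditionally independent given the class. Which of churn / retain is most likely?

churn: 0.45 × 0.45 × 0.5 × 0.55 × 0.1 × 0.3 = 0.001670625
retain: 0.55 × 0.5 × 0.3 × 0.25 × 0.7 × 0.35 = 0.005053125
Highest score → retain.

retain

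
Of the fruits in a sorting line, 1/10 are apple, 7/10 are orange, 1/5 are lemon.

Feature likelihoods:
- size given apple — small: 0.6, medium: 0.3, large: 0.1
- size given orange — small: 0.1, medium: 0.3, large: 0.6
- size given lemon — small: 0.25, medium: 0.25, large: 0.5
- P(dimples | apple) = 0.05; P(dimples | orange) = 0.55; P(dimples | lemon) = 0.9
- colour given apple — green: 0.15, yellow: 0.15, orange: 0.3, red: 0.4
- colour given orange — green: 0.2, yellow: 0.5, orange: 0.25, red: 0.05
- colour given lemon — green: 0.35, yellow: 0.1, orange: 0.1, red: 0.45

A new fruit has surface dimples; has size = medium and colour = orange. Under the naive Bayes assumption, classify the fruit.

orange

apple: 0.1 × 0.3 × 0.05 × 0.3 = 0.00045
orange: 0.7 × 0.3 × 0.55 × 0.25 = 0.028875
lemon: 0.2 × 0.25 × 0.9 × 0.1 = 0.0045
Highest score → orange.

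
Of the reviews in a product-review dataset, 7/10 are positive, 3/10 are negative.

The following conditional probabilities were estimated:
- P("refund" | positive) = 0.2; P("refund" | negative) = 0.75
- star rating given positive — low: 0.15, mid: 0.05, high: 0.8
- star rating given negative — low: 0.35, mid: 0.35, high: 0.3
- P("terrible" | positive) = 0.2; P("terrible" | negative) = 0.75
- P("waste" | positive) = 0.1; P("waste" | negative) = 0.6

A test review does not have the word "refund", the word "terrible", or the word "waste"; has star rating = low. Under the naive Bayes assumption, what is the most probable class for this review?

positive

positive: 0.7 × (1−0.2) × 0.15 × (1−0.2) × (1−0.1) = 0.06048
negative: 0.3 × (1−0.75) × 0.35 × (1−0.75) × (1−0.6) = 0.002625
Highest score → positive.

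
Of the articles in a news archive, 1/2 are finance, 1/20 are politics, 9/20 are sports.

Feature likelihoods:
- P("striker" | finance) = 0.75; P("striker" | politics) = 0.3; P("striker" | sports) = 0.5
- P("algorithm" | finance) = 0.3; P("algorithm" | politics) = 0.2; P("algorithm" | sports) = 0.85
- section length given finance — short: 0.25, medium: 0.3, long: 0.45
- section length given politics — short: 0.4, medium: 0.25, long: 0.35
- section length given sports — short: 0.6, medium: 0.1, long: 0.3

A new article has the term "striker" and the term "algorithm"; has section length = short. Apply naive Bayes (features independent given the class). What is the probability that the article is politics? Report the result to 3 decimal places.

0.008

finance: 0.5 × 0.75 × 0.3 × 0.25 = 0.028125
politics: 0.05 × 0.3 × 0.2 × 0.4 = 0.0012
sports: 0.45 × 0.5 × 0.85 × 0.6 = 0.11475
P(politics | x) = 0.0012 / 0.144075 ≈ 0.008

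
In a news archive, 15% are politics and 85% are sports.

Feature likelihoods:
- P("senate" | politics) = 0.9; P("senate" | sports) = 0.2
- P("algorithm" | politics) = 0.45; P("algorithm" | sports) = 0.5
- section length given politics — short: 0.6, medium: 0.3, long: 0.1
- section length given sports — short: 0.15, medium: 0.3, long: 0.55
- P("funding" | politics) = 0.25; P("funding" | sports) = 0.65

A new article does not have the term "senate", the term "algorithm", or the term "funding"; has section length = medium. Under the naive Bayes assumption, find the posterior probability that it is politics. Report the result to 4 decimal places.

0.0494

politics: 0.15 × (1−0.9) × (1−0.45) × 0.3 × (1−0.25) = 0.00185625
sports: 0.85 × (1−0.2) × (1−0.5) × 0.3 × (1−0.65) = 0.0357
P(politics | x) = 0.00185625 / 0.03755625 ≈ 0.0494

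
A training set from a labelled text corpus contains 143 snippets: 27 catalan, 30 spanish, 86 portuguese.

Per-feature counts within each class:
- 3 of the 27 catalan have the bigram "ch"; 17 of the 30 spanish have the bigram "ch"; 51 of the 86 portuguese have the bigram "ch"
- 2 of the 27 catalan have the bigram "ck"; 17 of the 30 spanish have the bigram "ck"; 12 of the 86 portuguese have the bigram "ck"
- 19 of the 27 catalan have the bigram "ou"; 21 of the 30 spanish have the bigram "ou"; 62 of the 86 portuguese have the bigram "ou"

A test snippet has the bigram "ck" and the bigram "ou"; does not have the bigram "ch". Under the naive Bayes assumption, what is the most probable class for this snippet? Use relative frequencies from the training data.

catalan: (27/143) × (24/27) × (2/27) × (19/27) ≈ 0.00874845
spanish: (30/143) × (13/30) × (17/30) × (21/30) ≈ 0.0360606
portuguese: (86/143) × (35/86) × (12/86) × (62/86) ≈ 0.0246211
Highest score → spanish.

spanish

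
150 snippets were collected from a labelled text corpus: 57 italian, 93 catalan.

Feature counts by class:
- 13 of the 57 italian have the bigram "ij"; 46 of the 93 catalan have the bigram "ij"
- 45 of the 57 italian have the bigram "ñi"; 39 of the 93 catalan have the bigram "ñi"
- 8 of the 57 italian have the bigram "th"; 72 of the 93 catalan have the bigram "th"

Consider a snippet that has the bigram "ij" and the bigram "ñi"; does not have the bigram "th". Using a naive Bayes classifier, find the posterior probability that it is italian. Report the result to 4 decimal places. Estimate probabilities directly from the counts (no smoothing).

italian: (57/150) × (13/57) × (45/57) × (49/57) ≈ 0.0588181
catalan: (93/150) × (46/93) × (39/93) × (21/93) ≈ 0.0290392
P(italian | x) = 0.0588181 / 0.0878573 ≈ 0.6695

0.6695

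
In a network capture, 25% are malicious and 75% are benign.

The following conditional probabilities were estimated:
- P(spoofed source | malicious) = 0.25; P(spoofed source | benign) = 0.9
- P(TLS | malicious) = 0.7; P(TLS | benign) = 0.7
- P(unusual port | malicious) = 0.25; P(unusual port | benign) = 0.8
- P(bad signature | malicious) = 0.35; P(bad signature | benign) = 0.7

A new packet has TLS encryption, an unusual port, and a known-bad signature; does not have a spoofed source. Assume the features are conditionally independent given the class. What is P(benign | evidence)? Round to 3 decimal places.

malicious: 0.25 × (1−0.25) × 0.7 × 0.25 × 0.35 = 0.011484375
benign: 0.75 × (1−0.9) × 0.7 × 0.8 × 0.7 = 0.0294
P(benign | x) = 0.0294 / 0.040884375 ≈ 0.719

0.719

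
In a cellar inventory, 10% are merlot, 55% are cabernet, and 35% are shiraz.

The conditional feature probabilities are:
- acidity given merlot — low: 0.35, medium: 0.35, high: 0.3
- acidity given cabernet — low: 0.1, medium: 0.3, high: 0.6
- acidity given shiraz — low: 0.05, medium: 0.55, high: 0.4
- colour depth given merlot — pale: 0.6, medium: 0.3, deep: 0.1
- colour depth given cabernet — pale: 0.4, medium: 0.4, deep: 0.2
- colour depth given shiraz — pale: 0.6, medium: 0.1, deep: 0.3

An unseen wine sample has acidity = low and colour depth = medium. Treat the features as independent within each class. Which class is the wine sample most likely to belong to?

merlot: 0.1 × 0.35 × 0.3 = 0.0105
cabernet: 0.55 × 0.1 × 0.4 = 0.022
shiraz: 0.35 × 0.05 × 0.1 = 0.00175
Highest score → cabernet.

cabernet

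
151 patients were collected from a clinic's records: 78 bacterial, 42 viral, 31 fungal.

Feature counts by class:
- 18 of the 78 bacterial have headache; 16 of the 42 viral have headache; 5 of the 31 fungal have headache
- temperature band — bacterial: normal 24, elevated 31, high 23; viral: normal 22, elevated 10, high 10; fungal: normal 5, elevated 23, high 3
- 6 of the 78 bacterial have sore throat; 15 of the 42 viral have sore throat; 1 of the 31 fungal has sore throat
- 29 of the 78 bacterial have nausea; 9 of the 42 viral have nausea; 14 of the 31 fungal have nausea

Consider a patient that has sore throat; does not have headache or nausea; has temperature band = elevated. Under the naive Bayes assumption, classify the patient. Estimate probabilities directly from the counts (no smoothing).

viral

bacterial: (78/151) × (60/78) × (31/78) × (6/78) × (49/78) ≈ 0.00763132
viral: (42/151) × (26/42) × (10/42) × (15/42) × (33/42) ≈ 0.0115041
fungal: (31/151) × (26/31) × (23/31) × (1/31) × (17/31) ≈ 0.00225989
Highest score → viral.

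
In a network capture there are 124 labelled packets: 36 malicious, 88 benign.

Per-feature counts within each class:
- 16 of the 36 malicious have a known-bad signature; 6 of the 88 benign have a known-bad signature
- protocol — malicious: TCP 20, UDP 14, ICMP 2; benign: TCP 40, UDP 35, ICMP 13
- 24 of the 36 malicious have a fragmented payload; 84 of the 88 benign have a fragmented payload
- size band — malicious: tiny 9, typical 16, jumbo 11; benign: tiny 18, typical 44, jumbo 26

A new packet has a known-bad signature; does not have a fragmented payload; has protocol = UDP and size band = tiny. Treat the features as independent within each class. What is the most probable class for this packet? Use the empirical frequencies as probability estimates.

malicious

malicious: (36/124) × (16/36) × (14/36) × (12/36) × (9/36) ≈ 0.0041816
benign: (88/124) × (6/88) × (35/88) × (4/88) × (18/88) ≈ 0.00017893
Highest score → malicious.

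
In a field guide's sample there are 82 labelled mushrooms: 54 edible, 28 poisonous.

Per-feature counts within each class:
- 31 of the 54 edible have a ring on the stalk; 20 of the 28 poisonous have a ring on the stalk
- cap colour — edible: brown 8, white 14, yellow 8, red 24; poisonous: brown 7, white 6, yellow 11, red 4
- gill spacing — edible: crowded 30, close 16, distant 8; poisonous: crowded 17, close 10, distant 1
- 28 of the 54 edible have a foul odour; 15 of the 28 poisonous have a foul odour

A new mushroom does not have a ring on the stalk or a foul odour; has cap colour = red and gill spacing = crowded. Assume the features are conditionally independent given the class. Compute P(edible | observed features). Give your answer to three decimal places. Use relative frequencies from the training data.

0.895

edible: (54/82) × (23/54) × (24/54) × (30/54) × (26/54) ≈ 0.0333456
poisonous: (28/82) × (8/28) × (4/28) × (17/28) × (13/28) ≈ 0.00392875
P(edible | x) = 0.0333456 / 0.03727435 ≈ 0.895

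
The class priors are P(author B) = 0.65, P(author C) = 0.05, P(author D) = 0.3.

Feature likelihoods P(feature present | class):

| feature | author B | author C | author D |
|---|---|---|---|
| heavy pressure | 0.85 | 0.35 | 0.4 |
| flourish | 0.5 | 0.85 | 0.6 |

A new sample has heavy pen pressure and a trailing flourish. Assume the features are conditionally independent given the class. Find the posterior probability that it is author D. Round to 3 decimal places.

0.198

author B: 0.65 × 0.85 × 0.5 = 0.27625
author C: 0.05 × 0.35 × 0.85 = 0.014875
author D: 0.3 × 0.4 × 0.6 = 0.072
P(author D | x) = 0.072 / 0.363125 ≈ 0.198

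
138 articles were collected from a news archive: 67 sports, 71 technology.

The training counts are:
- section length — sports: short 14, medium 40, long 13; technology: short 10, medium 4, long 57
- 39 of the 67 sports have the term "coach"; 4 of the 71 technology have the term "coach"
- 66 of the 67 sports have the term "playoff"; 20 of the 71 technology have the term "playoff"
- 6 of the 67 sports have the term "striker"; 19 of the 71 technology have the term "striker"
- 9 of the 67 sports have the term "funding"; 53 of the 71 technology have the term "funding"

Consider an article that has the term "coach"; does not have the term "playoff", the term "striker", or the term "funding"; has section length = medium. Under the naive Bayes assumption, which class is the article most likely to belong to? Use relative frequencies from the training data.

sports

sports: (67/138) × (40/67) × (39/67) × (1/67) × (61/67) × (58/67) ≈ 0.00198474
technology: (71/138) × (4/71) × (4/71) × (51/71) × (52/71) × (18/71) ≈ 0.000217798
Highest score → sports.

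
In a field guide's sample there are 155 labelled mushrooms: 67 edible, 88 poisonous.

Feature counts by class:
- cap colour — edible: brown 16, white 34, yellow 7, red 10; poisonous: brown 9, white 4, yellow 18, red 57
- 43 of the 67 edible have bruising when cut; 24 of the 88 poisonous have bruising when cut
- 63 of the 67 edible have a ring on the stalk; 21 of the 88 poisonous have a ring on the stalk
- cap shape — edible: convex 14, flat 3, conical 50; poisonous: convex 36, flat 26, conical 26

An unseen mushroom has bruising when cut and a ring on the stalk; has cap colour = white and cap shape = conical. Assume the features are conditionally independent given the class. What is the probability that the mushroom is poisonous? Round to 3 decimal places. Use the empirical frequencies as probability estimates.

0.005

edible: (67/155) × (34/67) × (43/67) × (63/67) × (50/67) ≈ 0.0987875
poisonous: (88/155) × (4/88) × (24/88) × (21/88) × (26/88) ≈ 0.000496231
P(poisonous | x) = 0.000496231 / 0.099283731 ≈ 0.005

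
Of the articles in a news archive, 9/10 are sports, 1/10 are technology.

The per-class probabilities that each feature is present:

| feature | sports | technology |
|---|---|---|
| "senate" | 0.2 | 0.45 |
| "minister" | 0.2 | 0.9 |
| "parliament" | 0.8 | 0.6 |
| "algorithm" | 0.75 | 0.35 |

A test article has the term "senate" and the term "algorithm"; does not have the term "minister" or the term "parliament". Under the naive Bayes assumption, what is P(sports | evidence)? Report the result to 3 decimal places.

0.972

sports: 0.9 × 0.2 × (1−0.2) × (1−0.8) × 0.75 = 0.0216
technology: 0.1 × 0.45 × (1−0.9) × (1−0.6) × 0.35 = 0.00063
P(sports | x) = 0.0216 / 0.02223 ≈ 0.972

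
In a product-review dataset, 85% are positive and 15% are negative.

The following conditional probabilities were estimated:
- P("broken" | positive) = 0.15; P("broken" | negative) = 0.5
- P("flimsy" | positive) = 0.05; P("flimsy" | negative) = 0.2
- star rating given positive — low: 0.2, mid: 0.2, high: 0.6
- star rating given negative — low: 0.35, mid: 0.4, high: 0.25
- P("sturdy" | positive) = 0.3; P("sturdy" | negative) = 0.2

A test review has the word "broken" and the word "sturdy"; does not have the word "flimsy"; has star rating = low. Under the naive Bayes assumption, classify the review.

positive: 0.85 × 0.15 × (1−0.05) × 0.2 × 0.3 = 0.0072675
negative: 0.15 × 0.5 × (1−0.2) × 0.35 × 0.2 = 0.0042
Highest score → positive.

positive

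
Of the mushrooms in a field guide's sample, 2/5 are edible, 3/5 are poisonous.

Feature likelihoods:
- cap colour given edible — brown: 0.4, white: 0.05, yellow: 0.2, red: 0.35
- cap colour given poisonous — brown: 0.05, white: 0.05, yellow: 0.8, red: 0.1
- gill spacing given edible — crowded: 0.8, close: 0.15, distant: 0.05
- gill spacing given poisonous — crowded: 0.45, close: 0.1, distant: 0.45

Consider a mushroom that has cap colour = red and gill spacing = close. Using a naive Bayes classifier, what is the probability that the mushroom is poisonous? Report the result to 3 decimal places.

0.222

edible: 0.4 × 0.35 × 0.15 = 0.021
poisonous: 0.6 × 0.1 × 0.1 = 0.006
P(poisonous | x) = 0.006 / 0.027 ≈ 0.222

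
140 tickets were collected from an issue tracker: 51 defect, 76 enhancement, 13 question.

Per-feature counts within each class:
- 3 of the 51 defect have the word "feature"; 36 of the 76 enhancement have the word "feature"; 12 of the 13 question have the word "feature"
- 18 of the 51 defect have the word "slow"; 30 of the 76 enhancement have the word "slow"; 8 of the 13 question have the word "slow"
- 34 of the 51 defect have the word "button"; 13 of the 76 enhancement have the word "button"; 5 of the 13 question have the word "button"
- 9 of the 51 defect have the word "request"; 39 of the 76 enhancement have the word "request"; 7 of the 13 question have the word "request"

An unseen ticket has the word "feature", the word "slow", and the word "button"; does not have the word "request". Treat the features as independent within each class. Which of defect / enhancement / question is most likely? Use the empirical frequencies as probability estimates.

defect: (51/140) × (3/51) × (18/51) × (34/51) × (42/51) ≈ 0.00415225
enhancement: (76/140) × (36/76) × (30/76) × (13/76) × (37/76) ≈ 0.00845279
question: (13/140) × (12/13) × (8/13) × (5/13) × (6/13) ≈ 0.00936342
Highest score → question.

question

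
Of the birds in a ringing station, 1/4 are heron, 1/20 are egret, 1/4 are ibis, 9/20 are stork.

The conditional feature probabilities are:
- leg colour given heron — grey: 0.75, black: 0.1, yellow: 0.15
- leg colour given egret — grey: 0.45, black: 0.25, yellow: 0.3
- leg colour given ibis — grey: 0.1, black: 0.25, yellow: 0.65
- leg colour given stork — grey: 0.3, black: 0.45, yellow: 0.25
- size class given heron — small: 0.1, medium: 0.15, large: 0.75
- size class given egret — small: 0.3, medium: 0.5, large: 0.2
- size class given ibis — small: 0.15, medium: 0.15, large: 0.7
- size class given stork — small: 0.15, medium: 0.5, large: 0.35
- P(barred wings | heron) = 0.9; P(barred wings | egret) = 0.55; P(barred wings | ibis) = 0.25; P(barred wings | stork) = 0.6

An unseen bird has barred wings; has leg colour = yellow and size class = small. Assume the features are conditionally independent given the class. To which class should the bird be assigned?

heron: 0.25 × 0.15 × 0.1 × 0.9 = 0.003375
egret: 0.05 × 0.3 × 0.3 × 0.55 = 0.002475
ibis: 0.25 × 0.65 × 0.15 × 0.25 = 0.00609375
stork: 0.45 × 0.25 × 0.15 × 0.6 = 0.010125
Highest score → stork.

stork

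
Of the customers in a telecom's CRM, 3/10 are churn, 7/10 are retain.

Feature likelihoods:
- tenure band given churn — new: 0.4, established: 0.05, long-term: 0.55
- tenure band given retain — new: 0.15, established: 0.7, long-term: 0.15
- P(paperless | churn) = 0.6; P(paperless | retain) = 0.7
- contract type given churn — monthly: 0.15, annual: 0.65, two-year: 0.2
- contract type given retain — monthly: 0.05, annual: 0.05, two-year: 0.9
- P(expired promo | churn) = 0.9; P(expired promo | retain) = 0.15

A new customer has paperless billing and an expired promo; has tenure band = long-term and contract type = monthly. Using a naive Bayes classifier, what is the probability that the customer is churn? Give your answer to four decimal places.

churn: 0.3 × 0.55 × 0.6 × 0.15 × 0.9 = 0.013365
retain: 0.7 × 0.15 × 0.7 × 0.05 × 0.15 = 0.00055125
P(churn | x) = 0.013365 / 0.01391625 ≈ 0.9604

0.9604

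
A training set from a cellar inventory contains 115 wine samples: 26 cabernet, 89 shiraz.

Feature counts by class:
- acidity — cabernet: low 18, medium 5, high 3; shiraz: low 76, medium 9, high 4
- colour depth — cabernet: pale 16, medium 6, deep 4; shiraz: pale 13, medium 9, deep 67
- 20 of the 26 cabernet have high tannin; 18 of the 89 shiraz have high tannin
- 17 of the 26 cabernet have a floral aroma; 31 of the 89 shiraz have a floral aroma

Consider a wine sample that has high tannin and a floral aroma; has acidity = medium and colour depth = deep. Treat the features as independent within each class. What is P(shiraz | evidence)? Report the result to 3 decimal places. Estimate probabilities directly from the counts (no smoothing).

0.552

cabernet: (26/115) × (5/26) × (4/26) × (20/26) × (17/26) ≈ 0.00336427
shiraz: (89/115) × (9/89) × (67/89) × (18/89) × (31/89) ≈ 0.00415034
P(shiraz | x) = 0.00415034 / 0.00751461 ≈ 0.552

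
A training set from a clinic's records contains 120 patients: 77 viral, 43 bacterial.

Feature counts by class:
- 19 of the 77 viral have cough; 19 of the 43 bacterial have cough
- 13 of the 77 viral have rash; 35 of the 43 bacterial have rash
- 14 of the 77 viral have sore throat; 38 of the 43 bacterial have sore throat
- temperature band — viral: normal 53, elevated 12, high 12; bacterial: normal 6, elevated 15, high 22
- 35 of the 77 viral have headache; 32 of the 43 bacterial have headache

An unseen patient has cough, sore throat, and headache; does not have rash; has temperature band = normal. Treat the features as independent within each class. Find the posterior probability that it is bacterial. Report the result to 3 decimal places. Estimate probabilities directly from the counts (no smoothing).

viral: (77/120) × (19/77) × (64/77) × (14/77) × (53/77) × (35/77) ≈ 0.0074862
bacterial: (43/120) × (19/43) × (8/43) × (38/43) × (6/43) × (32/43) ≈ 0.00270317
P(bacterial | x) = 0.00270317 / 0.01018937 ≈ 0.265

0.265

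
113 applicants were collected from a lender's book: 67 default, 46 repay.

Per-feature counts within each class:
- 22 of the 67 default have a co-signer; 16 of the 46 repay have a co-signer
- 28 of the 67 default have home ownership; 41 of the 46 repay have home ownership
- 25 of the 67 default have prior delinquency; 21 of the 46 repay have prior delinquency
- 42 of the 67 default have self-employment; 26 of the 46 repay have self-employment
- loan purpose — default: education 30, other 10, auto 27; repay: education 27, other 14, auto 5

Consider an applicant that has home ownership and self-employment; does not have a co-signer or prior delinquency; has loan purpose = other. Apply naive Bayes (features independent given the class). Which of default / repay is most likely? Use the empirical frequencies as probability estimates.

repay

default: (67/113) × (45/67) × (28/67) × (42/67) × (42/67) × (10/67) ≈ 0.00976094
repay: (46/113) × (30/46) × (41/46) × (25/46) × (26/46) × (14/46) ≈ 0.0221226
Highest score → repay.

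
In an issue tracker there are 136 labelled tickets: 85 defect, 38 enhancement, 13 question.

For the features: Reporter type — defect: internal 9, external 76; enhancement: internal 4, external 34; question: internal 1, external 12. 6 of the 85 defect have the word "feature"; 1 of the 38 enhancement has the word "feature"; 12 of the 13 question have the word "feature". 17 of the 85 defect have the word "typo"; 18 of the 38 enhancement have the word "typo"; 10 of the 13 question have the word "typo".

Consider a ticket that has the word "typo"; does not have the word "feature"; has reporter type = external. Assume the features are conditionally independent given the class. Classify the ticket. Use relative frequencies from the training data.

defect: (85/136) × (76/85) × (79/85) × (17/85) ≈ 0.103875
enhancement: (38/136) × (34/38) × (37/38) × (18/38) ≈ 0.115305
question: (13/136) × (12/13) × (1/13) × (10/13) ≈ 0.00522102
Highest score → enhancement.

enhancement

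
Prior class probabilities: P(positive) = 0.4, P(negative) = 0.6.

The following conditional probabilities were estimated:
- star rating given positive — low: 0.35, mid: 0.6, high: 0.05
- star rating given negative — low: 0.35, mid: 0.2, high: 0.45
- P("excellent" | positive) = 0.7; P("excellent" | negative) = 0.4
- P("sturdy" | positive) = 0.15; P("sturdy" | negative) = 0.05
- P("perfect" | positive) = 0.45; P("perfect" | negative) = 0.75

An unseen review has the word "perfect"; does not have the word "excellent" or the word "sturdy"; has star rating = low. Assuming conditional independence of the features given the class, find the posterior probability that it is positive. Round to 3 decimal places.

0.152

positive: 0.4 × 0.35 × (1−0.7) × (1−0.15) × 0.45 = 0.016065
negative: 0.6 × 0.35 × (1−0.4) × (1−0.05) × 0.75 = 0.089775
P(positive | x) = 0.016065 / 0.10584 ≈ 0.152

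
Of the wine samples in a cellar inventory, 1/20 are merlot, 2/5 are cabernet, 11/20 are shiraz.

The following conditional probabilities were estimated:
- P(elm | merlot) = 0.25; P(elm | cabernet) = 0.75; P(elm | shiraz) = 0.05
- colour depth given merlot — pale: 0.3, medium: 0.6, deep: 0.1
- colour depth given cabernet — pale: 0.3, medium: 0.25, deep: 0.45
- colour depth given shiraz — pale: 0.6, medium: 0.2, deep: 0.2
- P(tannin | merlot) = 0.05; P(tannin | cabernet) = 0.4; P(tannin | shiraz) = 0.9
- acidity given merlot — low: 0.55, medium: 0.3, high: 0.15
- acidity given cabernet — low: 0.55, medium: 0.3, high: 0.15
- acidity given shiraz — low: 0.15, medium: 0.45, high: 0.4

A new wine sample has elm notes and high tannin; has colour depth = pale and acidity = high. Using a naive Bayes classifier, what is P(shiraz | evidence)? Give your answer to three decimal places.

0.523

merlot: 0.05 × 0.25 × 0.3 × 0.05 × 0.15 = 0.000028125
cabernet: 0.4 × 0.75 × 0.3 × 0.4 × 0.15 = 0.0054
shiraz: 0.55 × 0.05 × 0.6 × 0.9 × 0.4 = 0.00594
P(shiraz | x) = 0.00594 / 0.011368125 ≈ 0.523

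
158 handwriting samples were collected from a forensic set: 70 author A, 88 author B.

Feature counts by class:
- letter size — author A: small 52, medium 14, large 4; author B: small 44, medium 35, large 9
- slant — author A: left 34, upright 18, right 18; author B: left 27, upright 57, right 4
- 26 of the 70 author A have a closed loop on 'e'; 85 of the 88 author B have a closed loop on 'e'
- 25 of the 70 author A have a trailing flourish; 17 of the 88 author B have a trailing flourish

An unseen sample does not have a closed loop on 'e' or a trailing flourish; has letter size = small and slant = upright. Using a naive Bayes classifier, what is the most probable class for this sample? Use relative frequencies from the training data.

author A: (70/158) × (52/70) × (18/70) × (44/70) × (45/70) ≈ 0.0341971
author B: (88/158) × (44/88) × (57/88) × (3/88) × (71/88) ≈ 0.00496137
Highest score → author A.

author A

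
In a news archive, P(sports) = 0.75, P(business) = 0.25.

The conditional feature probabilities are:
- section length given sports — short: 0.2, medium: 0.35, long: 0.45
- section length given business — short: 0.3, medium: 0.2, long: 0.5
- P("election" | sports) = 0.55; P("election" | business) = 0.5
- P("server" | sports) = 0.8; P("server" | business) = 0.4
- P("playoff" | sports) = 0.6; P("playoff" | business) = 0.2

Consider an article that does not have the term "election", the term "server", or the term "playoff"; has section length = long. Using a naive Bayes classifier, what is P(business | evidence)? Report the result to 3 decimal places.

sports: 0.75 × 0.45 × (1−0.55) × (1−0.8) × (1−0.6) = 0.01215
business: 0.25 × 0.5 × (1−0.5) × (1−0.4) × (1−0.2) = 0.03
P(business | x) = 0.03 / 0.04215 ≈ 0.712

0.712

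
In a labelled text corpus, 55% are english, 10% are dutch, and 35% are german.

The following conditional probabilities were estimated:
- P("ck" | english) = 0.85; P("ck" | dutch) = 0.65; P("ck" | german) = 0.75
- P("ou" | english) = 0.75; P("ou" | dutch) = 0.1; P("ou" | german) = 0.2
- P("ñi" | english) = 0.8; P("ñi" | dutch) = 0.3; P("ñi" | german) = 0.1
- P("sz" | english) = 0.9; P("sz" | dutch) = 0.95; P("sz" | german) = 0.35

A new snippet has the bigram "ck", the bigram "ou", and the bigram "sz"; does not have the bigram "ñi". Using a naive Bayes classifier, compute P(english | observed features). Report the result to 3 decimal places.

0.752

english: 0.55 × 0.85 × 0.75 × (1−0.8) × 0.9 = 0.0631125
dutch: 0.1 × 0.65 × 0.1 × (1−0.3) × 0.95 = 0.0043225
german: 0.35 × 0.75 × 0.2 × (1−0.1) × 0.35 = 0.0165375
P(english | x) = 0.0631125 / 0.0839725 ≈ 0.752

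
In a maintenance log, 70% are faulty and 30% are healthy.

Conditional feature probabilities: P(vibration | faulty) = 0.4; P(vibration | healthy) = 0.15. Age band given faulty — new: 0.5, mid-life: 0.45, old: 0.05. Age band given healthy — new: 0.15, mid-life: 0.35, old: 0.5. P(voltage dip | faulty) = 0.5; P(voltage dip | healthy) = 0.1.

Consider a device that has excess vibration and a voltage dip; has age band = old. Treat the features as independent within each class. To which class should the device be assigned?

faulty

faulty: 0.7 × 0.4 × 0.05 × 0.5 = 0.007
healthy: 0.3 × 0.15 × 0.5 × 0.1 = 0.00225
Highest score → faulty.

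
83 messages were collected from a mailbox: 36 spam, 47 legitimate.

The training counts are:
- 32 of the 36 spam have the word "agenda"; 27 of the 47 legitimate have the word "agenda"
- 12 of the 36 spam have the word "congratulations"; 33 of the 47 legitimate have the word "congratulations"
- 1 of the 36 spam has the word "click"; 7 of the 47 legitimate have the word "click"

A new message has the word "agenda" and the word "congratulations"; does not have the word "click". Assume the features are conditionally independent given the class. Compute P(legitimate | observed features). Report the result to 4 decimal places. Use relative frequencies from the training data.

spam: (36/83) × (32/36) × (12/36) × (35/36) ≈ 0.124944
legitimate: (47/83) × (27/47) × (33/47) × (40/47) ≈ 0.194386
P(legitimate | x) = 0.194386 / 0.31933 ≈ 0.6087

0.6087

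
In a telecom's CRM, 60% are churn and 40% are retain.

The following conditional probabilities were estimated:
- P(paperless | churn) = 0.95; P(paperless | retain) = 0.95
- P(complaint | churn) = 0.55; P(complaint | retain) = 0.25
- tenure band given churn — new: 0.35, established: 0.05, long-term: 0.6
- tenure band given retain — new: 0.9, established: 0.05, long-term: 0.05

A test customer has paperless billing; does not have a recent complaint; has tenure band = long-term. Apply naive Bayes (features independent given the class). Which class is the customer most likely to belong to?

churn

churn: 0.6 × 0.95 × (1−0.55) × 0.6 = 0.1539
retain: 0.4 × 0.95 × (1−0.25) × 0.05 = 0.01425
Highest score → churn.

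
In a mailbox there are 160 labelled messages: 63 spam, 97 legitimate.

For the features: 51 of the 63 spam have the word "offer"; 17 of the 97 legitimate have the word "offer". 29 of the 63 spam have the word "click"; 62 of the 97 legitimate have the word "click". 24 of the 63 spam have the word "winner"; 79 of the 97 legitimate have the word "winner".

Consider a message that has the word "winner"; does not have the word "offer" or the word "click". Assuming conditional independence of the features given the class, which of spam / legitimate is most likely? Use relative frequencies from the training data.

legitimate

spam: (63/160) × (12/63) × (34/63) × (24/63) ≈ 0.0154195
legitimate: (97/160) × (80/97) × (35/97) × (79/97) ≈ 0.146934
Highest score → legitimate.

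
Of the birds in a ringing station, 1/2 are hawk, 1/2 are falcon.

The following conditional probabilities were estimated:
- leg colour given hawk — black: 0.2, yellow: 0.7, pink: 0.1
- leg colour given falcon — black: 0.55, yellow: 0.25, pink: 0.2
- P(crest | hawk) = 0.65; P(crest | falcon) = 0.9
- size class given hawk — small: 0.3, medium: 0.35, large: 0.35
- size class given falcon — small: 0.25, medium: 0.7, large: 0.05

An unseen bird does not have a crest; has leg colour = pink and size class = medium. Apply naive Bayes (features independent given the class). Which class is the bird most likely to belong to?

hawk: 0.5 × 0.1 × (1−0.65) × 0.35 = 0.006125
falcon: 0.5 × 0.2 × (1−0.9) × 0.7 = 0.007
Highest score → falcon.

falcon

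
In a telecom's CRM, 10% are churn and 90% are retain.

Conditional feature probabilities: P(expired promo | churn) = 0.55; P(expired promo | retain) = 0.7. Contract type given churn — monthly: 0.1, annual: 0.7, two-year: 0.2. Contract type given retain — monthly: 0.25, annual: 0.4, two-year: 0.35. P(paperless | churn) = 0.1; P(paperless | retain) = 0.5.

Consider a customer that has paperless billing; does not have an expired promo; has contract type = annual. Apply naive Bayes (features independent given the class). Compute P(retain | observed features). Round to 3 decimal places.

0.945

churn: 0.1 × (1−0.55) × 0.7 × 0.1 = 0.00315
retain: 0.9 × (1−0.7) × 0.4 × 0.5 = 0.054
P(retain | x) = 0.054 / 0.05715 ≈ 0.945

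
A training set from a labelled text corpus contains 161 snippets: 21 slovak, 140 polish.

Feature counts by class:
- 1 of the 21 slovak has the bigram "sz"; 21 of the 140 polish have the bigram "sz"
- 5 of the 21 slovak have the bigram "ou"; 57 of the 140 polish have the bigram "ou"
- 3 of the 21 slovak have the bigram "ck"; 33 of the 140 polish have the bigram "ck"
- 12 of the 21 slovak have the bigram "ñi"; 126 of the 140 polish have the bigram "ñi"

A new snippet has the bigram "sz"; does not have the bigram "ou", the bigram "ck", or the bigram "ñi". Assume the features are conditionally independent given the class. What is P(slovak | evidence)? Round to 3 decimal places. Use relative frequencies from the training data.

0.227

slovak: (21/161) × (1/21) × (16/21) × (18/21) × (9/21) ≈ 0.00173841
polish: (140/161) × (21/140) × (83/140) × (107/140) × (14/140) ≈ 0.00591016
P(slovak | x) = 0.00173841 / 0.00764857 ≈ 0.227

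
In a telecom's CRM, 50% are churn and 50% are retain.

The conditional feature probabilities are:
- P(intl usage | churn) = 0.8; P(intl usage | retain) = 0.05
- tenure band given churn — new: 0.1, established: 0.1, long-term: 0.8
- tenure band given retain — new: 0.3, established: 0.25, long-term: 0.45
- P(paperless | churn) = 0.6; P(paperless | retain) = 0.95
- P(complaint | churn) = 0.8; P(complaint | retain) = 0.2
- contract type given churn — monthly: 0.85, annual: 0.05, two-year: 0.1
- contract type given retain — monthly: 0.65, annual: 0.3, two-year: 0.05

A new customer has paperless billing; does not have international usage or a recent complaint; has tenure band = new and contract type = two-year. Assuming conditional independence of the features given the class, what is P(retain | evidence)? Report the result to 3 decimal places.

0.978

churn: 0.5 × (1−0.8) × 0.1 × 0.6 × (1−0.8) × 0.1 = 0.00012
retain: 0.5 × (1−0.05) × 0.3 × 0.95 × (1−0.2) × 0.05 = 0.005415
P(retain | x) = 0.005415 / 0.005535 ≈ 0.978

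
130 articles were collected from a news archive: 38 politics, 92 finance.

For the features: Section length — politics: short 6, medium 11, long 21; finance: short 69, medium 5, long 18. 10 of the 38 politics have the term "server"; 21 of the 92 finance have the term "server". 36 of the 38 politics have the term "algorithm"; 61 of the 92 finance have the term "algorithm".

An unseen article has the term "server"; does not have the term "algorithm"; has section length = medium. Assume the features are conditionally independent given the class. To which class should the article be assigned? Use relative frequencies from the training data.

politics: (38/130) × (11/38) × (10/38) × (2/38) ≈ 0.00117196
finance: (92/130) × (5/92) × (21/92) × (31/92) ≈ 0.00295823
Highest score → finance.

finance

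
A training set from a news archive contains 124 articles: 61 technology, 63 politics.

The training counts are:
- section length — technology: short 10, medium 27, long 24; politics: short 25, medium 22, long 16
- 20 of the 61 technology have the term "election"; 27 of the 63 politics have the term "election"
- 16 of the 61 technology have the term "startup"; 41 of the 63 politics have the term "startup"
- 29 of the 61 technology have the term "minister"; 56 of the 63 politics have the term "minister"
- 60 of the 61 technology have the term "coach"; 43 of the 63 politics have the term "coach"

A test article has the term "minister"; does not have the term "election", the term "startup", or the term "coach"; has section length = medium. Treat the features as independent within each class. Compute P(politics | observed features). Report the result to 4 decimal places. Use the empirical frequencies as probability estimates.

technology: (61/124) × (27/61) × (41/61) × (45/61) × (29/61) × (1/61) ≈ 0.000841428
politics: (63/124) × (22/63) × (36/63) × (22/63) × (56/63) × (20/63) ≈ 0.00999038
P(politics | x) = 0.00999038 / 0.010831808 ≈ 0.9223

0.9223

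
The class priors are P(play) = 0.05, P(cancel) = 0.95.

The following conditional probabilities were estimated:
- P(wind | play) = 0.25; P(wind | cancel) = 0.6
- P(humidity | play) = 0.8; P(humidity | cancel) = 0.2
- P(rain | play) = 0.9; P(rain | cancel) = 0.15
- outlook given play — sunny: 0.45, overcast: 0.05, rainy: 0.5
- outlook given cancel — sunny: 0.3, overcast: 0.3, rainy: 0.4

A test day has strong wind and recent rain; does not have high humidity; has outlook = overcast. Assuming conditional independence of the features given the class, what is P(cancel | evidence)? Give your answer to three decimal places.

0.995

play: 0.05 × 0.25 × (1−0.8) × 0.9 × 0.05 = 0.0001125
cancel: 0.95 × 0.6 × (1−0.2) × 0.15 × 0.3 = 0.02052
P(cancel | x) = 0.02052 / 0.0206325 ≈ 0.995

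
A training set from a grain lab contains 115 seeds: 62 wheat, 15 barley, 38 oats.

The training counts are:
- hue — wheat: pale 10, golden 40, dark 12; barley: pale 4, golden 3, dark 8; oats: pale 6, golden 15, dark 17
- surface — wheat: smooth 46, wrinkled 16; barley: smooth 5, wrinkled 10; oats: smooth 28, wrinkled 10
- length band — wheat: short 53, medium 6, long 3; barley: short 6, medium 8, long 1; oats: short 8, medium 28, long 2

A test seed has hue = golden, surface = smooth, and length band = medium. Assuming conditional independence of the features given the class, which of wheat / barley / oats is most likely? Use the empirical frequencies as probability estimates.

wheat: (62/115) × (40/62) × (46/62) × (6/62) ≈ 0.024974
barley: (15/115) × (3/15) × (5/15) × (8/15) ≈ 0.00463768
oats: (38/115) × (15/38) × (28/38) × (28/38) ≈ 0.0708178
Highest score → oats.

oats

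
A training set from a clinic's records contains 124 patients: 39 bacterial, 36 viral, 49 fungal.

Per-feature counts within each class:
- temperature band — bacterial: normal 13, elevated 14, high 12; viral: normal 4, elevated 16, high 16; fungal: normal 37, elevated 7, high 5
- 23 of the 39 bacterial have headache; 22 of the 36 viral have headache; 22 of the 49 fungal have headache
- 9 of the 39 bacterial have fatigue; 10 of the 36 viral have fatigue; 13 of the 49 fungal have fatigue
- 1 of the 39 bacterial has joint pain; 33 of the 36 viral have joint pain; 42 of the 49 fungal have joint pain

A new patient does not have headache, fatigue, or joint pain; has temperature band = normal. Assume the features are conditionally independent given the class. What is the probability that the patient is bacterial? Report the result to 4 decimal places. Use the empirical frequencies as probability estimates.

bacterial: (39/124) × (13/39) × (16/39) × (30/39) × (38/39) ≈ 0.0322369
viral: (36/124) × (4/36) × (14/36) × (26/36) × (3/36) ≈ 0.000755011
fungal: (49/124) × (37/49) × (27/49) × (36/49) × (7/49) ≈ 0.0172566
P(bacterial | x) = 0.0322369 / 0.050248511 ≈ 0.6415

0.6415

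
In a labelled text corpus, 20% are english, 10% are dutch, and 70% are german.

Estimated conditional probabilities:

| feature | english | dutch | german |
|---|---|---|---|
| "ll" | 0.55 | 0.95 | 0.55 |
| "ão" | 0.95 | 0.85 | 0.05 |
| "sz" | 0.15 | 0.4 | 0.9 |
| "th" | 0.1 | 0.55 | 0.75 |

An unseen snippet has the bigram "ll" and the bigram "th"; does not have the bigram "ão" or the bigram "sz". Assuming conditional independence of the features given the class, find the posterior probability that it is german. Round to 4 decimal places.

english: 0.2 × 0.55 × (1−0.95) × (1−0.15) × 0.1 = 0.0004675
dutch: 0.1 × 0.95 × (1−0.85) × (1−0.4) × 0.55 = 0.0047025
german: 0.7 × 0.55 × (1−0.05) × (1−0.9) × 0.75 = 0.02743125
P(german | x) = 0.02743125 / 0.03260125 ≈ 0.8414

0.8414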